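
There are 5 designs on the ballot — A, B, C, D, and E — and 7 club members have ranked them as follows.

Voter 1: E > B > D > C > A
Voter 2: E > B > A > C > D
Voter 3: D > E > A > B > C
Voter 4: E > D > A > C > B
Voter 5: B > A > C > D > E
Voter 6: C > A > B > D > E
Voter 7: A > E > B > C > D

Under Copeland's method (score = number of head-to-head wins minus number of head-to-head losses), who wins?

Pairwise results:
  A vs B: A wins 4–3.
  A vs C: A wins 5–2.
  A vs D: A wins 4–3.
  A vs E: E wins 4–3.
  B vs C: B wins 5–2.
  B vs D: B wins 5–2.
  B vs E: E wins 5–2.
  C vs D: C wins 4–3.
  C vs E: E wins 5–2.
  D vs E: E wins 4–3.
Copeland scores (wins − losses):
  A: 3 − 1 = 2
  B: 2 − 2 = 0
  C: 1 − 3 = -2
  D: 0 − 4 = -4
  E: 4 − 0 = 4
E has the best Copeland score.

E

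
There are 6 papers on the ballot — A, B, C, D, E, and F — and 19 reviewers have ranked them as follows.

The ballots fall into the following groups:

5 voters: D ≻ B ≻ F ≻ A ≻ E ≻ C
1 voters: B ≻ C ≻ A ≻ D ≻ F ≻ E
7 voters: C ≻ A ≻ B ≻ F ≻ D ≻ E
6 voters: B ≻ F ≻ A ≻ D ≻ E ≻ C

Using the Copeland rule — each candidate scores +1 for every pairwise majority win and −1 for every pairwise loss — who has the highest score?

B

Pairwise results:
  A vs B: B wins 12–7.
  A vs C: A wins 11–8.
  A vs D: A wins 14–5.
  A vs E: A wins 19–0.
  A vs F: F wins 11–8.
  B vs C: B wins 12–7.
  B vs D: B wins 14–5.
  B vs E: B wins 19–0.
  B vs F: B wins 19–0.
  C vs D: D wins 11–8.
  C vs E: E wins 11–8.
  C vs F: F wins 11–8.
  D vs E: D wins 19–0.
  D vs F: F wins 13–6.
  E vs F: F wins 19–0.
Copeland scores (wins − losses):
  A: 3 − 2 = 1
  B: 5 − 0 = 5
  C: 0 − 5 = -5
  D: 2 − 3 = -1
  E: 1 − 4 = -3
  F: 4 − 1 = 3
B has the best Copeland score.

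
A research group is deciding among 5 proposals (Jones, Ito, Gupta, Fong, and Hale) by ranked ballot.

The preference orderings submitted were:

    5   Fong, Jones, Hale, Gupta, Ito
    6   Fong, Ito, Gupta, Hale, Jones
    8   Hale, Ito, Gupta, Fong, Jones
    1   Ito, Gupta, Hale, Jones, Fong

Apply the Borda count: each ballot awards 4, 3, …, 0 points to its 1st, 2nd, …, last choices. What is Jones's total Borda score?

16

Borda scores:
  Jones: 5·3 + 6·0 + 8·0 + 1 = 16
  Ito: 5·0 + 6·3 + 8·3 + 4 = 46
  Gupta: 5·1 + 6·2 + 8·2 + 3 = 36
  Fong: 5·4 + 6·4 + 8·1 + 0 = 52
  Hale: 5·2 + 6·1 + 8·4 + 2 = 50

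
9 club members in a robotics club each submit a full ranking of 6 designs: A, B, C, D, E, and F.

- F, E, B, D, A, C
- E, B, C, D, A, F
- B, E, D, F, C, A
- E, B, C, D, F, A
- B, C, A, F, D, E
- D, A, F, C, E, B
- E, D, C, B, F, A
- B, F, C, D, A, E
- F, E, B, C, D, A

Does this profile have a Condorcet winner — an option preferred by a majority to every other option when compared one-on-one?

No

Head-to-head results (9 voters total):
A vs B: B wins 8–1.
A vs C: C wins 7–2.
A vs D: D wins 8–1.
A vs E: E wins 6–3.
A vs F: F wins 6–3.
B vs C: B wins 7–2.
B vs D: B wins 7–2.
B vs E: E wins 6–3.
B vs F: B wins 6–3.
C vs D: C wins 5–4.
C vs E: E wins 6–3.
C vs F: F wins 5–4.
D vs E: E wins 6–3.
D vs F: D wins 5–4.
E vs F: F wins 5–4.
No candidate beats all others: B beats F beats E beats B, a majority cycle.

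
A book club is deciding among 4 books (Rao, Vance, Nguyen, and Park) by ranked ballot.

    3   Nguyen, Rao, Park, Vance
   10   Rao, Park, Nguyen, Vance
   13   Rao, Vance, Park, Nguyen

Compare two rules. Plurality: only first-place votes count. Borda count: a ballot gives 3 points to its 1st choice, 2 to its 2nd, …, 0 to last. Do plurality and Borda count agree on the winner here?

Plurality first-place counts: Rao 23, Vance 0, Nguyen 3, Park 0 → Rao.
Borda totals: Rao 75, Vance 26, Nguyen 19, Park 36 → Rao.
The two rules agree on Rao.

Yes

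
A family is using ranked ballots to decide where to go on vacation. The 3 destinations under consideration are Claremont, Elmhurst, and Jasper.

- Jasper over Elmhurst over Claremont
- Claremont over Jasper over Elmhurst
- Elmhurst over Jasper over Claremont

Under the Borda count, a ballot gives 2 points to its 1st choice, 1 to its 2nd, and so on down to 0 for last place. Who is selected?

Borda scores:
  Claremont: 0 + 2 + 0 = 2
  Elmhurst: 1 + 0 + 2 = 3
  Jasper: 2 + 1 + 1 = 4
Jasper has the highest total.

Jasper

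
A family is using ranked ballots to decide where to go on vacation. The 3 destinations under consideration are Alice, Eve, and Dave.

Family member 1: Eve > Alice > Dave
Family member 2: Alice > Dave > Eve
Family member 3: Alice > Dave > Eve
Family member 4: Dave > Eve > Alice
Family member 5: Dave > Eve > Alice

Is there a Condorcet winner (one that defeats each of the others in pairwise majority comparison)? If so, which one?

No Condorcet winner

Head-to-head results (5 voters total):
Alice vs Eve: Eve wins 3–2.
Alice vs Dave: Alice wins 3–2.
Eve vs Dave: Dave wins 4–1.
No candidate beats all others: Alice beats Dave beats Eve beats Alice, a majority cycle.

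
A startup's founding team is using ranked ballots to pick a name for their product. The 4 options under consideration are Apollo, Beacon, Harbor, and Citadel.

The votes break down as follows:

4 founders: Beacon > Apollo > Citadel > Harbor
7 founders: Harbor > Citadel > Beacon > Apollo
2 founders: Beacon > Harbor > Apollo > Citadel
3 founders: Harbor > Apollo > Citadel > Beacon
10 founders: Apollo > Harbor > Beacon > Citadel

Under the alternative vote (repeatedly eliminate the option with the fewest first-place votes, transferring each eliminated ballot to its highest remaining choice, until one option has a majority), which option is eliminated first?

Citadel

Round 1: Apollo 10, Harbor 10, Beacon 6, Citadel 0. Citadel has the fewest and is eliminated.
Round 2: Apollo 10, Harbor 10, Beacon 6. Beacon has the fewest and is eliminated.
Round 3: Apollo 14, Harbor 12. Apollo has a majority.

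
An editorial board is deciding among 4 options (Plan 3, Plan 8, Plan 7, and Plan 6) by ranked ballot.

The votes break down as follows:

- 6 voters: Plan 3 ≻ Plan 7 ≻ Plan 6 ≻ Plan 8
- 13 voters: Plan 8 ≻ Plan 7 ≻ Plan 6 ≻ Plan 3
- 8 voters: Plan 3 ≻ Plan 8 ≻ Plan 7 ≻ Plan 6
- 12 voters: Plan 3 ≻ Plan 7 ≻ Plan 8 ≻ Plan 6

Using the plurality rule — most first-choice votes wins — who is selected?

First-place vote totals:
  Plan 3: 26
  Plan 8: 13
  Plan 7: 0
  Plan 6: 0
Plan 3 has the most first-place votes.

Plan 3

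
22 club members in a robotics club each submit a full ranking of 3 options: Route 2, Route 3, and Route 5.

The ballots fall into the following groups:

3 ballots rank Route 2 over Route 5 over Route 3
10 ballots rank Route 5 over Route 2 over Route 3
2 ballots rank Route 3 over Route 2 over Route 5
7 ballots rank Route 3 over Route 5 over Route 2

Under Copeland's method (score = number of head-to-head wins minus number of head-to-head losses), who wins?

Route 5

Pairwise results:
  Route 2 vs Route 3: Route 2 wins 13–9.
  Route 2 vs Route 5: Route 5 wins 17–5.
  Route 3 vs Route 5: Route 5 wins 13–9.
Copeland scores (wins − losses):
  Route 2: 1 − 1 = 0
  Route 3: 0 − 2 = -2
  Route 5: 2 − 0 = 2
Route 5 has the best Copeland score.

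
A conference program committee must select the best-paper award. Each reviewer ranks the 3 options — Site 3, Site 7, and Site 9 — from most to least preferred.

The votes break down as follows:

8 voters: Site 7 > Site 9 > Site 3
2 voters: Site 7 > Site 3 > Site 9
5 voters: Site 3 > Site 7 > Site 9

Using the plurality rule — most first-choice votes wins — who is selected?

First-place vote totals:
  Site 3: 5
  Site 7: 10
  Site 9: 0
Site 7 has the most first-place votes.

Site 7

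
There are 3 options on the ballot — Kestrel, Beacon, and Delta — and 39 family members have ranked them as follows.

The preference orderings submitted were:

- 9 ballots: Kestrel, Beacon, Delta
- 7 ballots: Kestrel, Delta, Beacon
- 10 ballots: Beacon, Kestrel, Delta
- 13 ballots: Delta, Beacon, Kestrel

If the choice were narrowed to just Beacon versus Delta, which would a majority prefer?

Delta

Ballots ranking Beacon above Delta: 9+10 = 19.
Ballots ranking Delta above Beacon: 7+13 = 20.
Delta wins the head-to-head, 20–19.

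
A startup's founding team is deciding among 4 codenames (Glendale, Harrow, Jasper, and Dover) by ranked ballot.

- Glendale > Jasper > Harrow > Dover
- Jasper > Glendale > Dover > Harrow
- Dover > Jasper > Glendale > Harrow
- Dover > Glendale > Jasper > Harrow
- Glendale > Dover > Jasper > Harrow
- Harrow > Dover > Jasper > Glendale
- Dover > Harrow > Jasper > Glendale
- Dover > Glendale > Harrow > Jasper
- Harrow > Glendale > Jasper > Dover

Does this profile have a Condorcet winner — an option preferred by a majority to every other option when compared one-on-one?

Head-to-head results (9 voters total):
Glendale vs Harrow: Glendale wins 6–3.
Glendale vs Jasper: Glendale wins 5–4.
Glendale vs Dover: Dover wins 5–4.
Harrow vs Jasper: Jasper wins 5–4.
Harrow vs Dover: Dover wins 6–3.
Jasper vs Dover: Dover wins 6–3.
Dover beats each rival — Glendale (5–4), Harrow (6–3), Jasper (6–3) — so Dover is the Condorcet winner.

Yes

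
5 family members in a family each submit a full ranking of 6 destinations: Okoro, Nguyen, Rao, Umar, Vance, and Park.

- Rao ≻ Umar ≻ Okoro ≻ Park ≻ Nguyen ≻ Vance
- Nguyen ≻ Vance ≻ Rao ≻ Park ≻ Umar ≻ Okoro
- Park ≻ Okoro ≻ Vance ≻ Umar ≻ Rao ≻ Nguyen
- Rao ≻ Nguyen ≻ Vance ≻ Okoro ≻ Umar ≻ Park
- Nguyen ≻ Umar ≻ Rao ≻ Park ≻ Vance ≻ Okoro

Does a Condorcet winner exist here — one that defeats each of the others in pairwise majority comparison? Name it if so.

Rao

Head-to-head results (5 voters total):
Okoro vs Nguyen: Nguyen wins 3–2.
Okoro vs Rao: Rao wins 4–1.
Okoro vs Umar: Umar wins 3–2.
Okoro vs Vance: Vance wins 3–2.
Okoro vs Park: Park wins 3–2.
Nguyen vs Rao: Rao wins 3–2.
Nguyen vs Umar: Nguyen wins 3–2.
Nguyen vs Vance: Nguyen wins 4–1.
Nguyen vs Park: Nguyen wins 3–2.
Rao vs Umar: Rao wins 3–2.
Rao vs Vance: Rao wins 3–2.
Rao vs Park: Rao wins 4–1.
Umar vs Vance: Vance wins 3–2.
Umar vs Park: Umar wins 3–2.
Vance vs Park: Park wins 3–2.
Rao beats each rival — Okoro (4–1), Nguyen (3–2), Umar (3–2), Vance (3–2), Park (4–1) — so Rao is the Condorcet winner.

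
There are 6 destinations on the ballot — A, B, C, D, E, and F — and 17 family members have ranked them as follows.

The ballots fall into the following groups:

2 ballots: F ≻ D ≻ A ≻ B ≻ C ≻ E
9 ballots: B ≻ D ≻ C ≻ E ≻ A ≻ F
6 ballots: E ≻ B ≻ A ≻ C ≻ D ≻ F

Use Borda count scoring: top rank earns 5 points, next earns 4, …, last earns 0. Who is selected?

Borda scores:
  A: 2·3 + 9·1 + 6·3 = 33
  B: 2·2 + 9·5 + 6·4 = 73
  C: 2·1 + 9·3 + 6·2 = 41
  D: 2·4 + 9·4 + 6·1 = 50
  E: 2·0 + 9·2 + 6·5 = 48
  F: 2·5 + 9·0 + 6·0 = 10
B has the highest total.

B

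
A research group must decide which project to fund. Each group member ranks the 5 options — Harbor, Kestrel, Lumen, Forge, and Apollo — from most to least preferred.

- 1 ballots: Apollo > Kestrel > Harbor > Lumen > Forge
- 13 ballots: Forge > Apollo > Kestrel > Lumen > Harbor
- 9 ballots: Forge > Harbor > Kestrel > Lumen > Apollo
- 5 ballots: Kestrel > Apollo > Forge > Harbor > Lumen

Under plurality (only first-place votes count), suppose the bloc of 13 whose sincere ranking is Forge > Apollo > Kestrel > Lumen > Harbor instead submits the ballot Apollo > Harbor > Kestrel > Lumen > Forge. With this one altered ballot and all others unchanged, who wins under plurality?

Apollo

First-place totals with the altered ballot: Harbor 0, Kestrel 5, Lumen 0, Forge 9, Apollo 14.
The switch changes the winner from Forge to Apollo.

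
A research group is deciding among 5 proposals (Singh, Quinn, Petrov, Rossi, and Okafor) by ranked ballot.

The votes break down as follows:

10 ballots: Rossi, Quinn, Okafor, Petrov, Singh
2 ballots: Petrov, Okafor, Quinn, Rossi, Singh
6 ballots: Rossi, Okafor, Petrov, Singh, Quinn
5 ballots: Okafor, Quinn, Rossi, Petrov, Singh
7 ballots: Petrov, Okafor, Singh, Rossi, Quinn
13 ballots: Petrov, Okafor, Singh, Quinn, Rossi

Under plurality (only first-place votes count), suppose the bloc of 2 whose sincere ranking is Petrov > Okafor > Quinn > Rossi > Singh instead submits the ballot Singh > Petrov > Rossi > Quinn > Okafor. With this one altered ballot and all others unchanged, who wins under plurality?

First-place totals with the altered ballot: Singh 2, Quinn 0, Petrov 20, Rossi 16, Okafor 5.
The winner is unchanged: still Petrov.

Petrov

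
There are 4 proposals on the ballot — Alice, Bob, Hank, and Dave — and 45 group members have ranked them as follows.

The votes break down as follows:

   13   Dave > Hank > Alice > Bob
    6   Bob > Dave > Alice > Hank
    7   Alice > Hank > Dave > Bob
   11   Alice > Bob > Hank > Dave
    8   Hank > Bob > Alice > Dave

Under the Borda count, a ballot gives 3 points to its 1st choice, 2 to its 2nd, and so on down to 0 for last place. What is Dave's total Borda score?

58

Borda scores:
  Alice: 13·1 + 6·1 + 7·3 + 11·3 + 8·1 = 81
  Bob: 13·0 + 6·3 + 7·0 + 11·2 + 8·2 = 56
  Hank: 13·2 + 6·0 + 7·2 + 11·1 + 8·3 = 75
  Dave: 13·3 + 6·2 + 7·1 + 11·0 + 8·0 = 58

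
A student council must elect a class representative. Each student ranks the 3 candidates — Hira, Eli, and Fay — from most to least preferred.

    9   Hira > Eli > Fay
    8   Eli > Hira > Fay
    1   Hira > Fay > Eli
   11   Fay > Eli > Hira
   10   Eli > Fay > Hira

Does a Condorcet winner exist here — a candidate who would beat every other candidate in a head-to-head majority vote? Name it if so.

Head-to-head results (39 voters total):
Hira vs Eli: Eli wins 29–10.
Hira vs Fay: Fay wins 21–18.
Eli vs Fay: Eli wins 27–12.
Eli beats each rival — Hira (29–10), Fay (27–12) — so Eli is the Condorcet winner.

Eli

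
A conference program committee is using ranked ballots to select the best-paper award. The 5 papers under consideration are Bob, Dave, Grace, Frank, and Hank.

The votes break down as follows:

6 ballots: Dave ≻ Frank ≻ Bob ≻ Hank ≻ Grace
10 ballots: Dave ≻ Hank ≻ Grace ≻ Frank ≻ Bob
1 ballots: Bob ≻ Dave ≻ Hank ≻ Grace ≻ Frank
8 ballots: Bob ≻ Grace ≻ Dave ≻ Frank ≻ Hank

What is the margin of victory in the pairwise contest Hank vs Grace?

Ballots ranking Hank above Grace: 6+10+1 = 17.
Ballots ranking Grace above Hank: 8.
Hank wins 17–8, a margin of 9.

9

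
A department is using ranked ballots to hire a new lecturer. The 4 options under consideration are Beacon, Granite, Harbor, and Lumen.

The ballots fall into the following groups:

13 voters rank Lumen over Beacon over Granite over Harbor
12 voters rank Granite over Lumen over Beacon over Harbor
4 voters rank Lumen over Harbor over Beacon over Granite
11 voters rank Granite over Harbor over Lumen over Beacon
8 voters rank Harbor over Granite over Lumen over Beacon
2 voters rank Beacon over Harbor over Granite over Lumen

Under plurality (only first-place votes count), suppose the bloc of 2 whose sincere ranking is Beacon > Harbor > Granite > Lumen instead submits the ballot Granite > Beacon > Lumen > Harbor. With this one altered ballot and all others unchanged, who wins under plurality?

First-place totals with the altered ballot: Beacon 0, Granite 25, Harbor 8, Lumen 17.
The winner is unchanged: still Granite.

Granite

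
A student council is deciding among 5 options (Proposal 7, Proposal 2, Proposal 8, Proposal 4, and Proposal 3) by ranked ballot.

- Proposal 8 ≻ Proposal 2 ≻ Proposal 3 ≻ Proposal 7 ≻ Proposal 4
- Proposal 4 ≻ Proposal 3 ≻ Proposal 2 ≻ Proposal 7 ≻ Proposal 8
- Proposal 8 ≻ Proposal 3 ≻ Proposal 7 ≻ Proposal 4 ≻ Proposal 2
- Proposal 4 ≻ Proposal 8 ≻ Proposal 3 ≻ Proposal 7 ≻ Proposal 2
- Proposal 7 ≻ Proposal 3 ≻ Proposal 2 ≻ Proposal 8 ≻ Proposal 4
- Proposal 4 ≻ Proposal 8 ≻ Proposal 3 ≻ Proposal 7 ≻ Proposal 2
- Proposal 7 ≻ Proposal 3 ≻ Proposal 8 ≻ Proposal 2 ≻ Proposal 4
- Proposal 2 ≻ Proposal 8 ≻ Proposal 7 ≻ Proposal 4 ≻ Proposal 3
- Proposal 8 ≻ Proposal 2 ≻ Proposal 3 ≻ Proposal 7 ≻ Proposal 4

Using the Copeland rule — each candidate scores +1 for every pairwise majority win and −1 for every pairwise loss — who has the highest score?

Proposal 8

Pairwise results:
  Proposal 7 vs Proposal 2: Proposal 7 wins 5–4.
  Proposal 7 vs Proposal 8: Proposal 8 wins 6–3.
  Proposal 7 vs Proposal 4: Proposal 7 wins 6–3.
  Proposal 7 vs Proposal 3: Proposal 3 wins 6–3.
  Proposal 2 vs Proposal 8: Proposal 8 wins 6–3.
  Proposal 2 vs Proposal 4: Proposal 2 wins 5–4.
  Proposal 2 vs Proposal 3: Proposal 3 wins 6–3.
  Proposal 8 vs Proposal 4: Proposal 8 wins 6–3.
  Proposal 8 vs Proposal 3: Proposal 8 wins 6–3.
  Proposal 4 vs Proposal 3: Proposal 3 wins 5–4.
Copeland scores (wins − losses):
  Proposal 7: 2 − 2 = 0
  Proposal 2: 1 − 3 = -2
  Proposal 8: 4 − 0 = 4
  Proposal 4: 0 − 4 = -4
  Proposal 3: 3 − 1 = 2
Proposal 8 has the best Copeland score.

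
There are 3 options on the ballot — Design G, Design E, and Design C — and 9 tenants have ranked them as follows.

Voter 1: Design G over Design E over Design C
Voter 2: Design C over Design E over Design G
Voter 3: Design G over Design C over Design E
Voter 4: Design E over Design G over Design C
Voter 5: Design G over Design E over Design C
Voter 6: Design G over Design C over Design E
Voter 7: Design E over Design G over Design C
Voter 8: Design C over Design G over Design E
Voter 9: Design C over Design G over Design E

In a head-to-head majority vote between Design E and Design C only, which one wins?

Ballots ranking Design E above Design C: 4.
Ballots ranking Design C above Design E: 5.
Design C wins the head-to-head, 5–4.

Design C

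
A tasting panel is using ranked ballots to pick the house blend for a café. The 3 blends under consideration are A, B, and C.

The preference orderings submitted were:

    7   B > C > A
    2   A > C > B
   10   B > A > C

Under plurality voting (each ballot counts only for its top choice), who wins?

First-place vote totals:
  A: 2
  B: 17
  C: 0
B has the most first-place votes.

B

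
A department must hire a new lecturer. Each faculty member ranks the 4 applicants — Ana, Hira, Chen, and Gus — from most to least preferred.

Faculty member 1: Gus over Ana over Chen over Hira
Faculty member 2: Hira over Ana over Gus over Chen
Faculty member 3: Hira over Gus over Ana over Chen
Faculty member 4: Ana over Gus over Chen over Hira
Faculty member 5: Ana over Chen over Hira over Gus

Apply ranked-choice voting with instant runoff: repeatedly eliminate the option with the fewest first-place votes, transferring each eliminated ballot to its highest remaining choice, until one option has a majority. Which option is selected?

Round 1: Ana 2, Hira 2, Gus 1, Chen 0. Chen has the fewest and is eliminated.
Round 2: Ana 2, Hira 2, Gus 1. Gus has the fewest and is eliminated.
Round 3: Ana 3, Hira 2. Ana has a majority.

Ana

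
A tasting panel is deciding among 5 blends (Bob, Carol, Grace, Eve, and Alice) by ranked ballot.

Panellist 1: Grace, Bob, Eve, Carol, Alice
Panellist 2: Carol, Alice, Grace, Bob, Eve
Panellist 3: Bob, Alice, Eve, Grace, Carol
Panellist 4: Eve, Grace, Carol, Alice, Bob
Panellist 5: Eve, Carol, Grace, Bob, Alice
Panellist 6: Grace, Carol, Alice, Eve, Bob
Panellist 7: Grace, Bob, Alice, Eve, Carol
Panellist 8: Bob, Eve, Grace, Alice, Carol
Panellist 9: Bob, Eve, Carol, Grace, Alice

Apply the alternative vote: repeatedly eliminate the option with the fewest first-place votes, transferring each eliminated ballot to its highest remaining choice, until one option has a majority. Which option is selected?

Round 1: Bob 3, Grace 3, Eve 2, Carol 1, Alice 0. Alice has the fewest and is eliminated.
Round 2: Bob 3, Grace 3, Eve 2, Carol 1. Carol has the fewest and is eliminated.
Round 3: Grace 4, Bob 3, Eve 2. Eve has the fewest and is eliminated.
Round 4: Grace 6, Bob 3. Grace has a majority.

Grace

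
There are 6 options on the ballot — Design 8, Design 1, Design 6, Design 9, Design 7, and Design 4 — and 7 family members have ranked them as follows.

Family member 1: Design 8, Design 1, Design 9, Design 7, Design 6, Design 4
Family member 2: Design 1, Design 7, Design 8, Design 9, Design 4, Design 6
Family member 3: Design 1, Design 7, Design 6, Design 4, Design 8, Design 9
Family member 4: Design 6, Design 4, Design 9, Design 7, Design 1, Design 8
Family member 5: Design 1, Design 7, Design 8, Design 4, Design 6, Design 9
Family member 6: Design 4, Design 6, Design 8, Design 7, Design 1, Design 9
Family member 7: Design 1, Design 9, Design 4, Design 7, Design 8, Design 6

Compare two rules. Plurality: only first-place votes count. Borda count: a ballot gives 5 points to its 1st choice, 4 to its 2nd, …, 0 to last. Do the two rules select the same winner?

Plurality first-place counts: Design 8 1, Design 1 4, Design 6 1, Design 9 0, Design 7 0, Design 4 1 → Design 1.
Borda totals: Design 8 16, Design 1 26, Design 6 14, Design 9 12, Design 7 20, Design 4 17 → Design 1.
The two rules agree on Design 1.

Yes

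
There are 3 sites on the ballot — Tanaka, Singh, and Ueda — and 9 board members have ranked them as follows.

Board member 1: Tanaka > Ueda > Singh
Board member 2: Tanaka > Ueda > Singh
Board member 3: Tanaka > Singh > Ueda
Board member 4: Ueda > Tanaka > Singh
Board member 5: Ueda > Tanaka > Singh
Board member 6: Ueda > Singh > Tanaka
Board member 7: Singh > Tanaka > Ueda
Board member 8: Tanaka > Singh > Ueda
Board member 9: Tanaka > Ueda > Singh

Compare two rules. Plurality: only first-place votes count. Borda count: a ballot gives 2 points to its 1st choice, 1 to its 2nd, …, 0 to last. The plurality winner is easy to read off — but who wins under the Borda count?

Tanaka

Plurality first-place counts: Tanaka 5, Singh 1, Ueda 3 → Tanaka.
Borda totals: Tanaka 13, Singh 5, Ueda 9 → Tanaka.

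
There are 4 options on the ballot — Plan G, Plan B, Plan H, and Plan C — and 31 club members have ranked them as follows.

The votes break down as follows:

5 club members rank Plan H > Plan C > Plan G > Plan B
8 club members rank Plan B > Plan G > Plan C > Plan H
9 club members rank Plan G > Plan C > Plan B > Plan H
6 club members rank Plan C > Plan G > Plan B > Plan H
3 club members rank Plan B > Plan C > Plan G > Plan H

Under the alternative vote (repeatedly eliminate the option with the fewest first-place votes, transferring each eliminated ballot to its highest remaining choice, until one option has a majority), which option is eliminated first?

Round 1: Plan B 11, Plan G 9, Plan C 6, Plan H 5. Plan H has the fewest and is eliminated.
Round 2: Plan B 11, Plan C 11, Plan G 9. Plan G has the fewest and is eliminated.
Round 3: Plan C 20, Plan B 11. Plan C has a majority.

Plan H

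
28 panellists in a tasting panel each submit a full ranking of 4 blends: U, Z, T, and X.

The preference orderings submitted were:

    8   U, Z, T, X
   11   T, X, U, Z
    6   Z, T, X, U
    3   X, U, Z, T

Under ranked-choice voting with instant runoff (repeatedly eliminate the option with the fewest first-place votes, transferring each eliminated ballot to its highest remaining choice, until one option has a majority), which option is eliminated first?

X

Round 1: T 11, U 8, Z 6, X 3. X has the fewest and is eliminated.
Round 2: U 11, T 11, Z 6. Z has the fewest and is eliminated.
Round 3: T 17, U 11. T has a majority.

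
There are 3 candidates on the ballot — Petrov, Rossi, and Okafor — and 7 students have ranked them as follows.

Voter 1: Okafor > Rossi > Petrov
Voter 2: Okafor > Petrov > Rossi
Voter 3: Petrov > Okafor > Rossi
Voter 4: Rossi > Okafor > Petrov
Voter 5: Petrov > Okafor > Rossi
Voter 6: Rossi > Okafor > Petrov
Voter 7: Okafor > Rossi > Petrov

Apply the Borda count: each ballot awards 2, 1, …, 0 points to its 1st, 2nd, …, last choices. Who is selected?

Borda scores:
  Petrov: 0 + 1 + 2 + 0 + 2 + 0 + 0 = 5
  Rossi: 1 + 0 + 0 + 2 + 0 + 2 + 1 = 6
  Okafor: 2 + 2 + 1 + 1 + 1 + 1 + 2 = 10
Okafor has the highest total.

Okafor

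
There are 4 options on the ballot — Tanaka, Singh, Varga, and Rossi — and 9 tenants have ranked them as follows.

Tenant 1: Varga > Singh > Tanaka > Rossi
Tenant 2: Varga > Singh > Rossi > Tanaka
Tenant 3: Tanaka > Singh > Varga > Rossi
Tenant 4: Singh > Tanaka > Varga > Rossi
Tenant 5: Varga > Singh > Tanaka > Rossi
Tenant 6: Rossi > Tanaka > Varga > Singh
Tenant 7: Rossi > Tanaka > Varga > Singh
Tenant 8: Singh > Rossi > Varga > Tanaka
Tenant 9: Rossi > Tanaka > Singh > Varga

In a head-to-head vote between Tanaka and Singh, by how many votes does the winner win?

1

Ballots ranking Tanaka above Singh: 4.
Ballots ranking Singh above Tanaka: 5.
Singh wins 5–4, a margin of 1.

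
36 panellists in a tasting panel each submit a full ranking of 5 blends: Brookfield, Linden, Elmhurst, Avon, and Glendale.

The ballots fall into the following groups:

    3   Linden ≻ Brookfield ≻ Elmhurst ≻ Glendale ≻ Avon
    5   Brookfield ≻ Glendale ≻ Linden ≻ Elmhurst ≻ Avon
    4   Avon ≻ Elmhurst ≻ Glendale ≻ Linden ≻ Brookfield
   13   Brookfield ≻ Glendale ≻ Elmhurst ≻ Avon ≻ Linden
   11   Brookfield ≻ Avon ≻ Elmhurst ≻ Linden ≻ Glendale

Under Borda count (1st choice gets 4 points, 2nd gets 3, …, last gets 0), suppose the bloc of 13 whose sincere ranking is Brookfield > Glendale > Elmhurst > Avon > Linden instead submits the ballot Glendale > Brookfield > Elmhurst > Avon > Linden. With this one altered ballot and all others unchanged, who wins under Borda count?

Brookfield

Borda totals with the altered ballot: Brookfield 112, Linden 37, Elmhurst 71, Avon 62, Glendale 78.
The winner is unchanged: still Brookfield.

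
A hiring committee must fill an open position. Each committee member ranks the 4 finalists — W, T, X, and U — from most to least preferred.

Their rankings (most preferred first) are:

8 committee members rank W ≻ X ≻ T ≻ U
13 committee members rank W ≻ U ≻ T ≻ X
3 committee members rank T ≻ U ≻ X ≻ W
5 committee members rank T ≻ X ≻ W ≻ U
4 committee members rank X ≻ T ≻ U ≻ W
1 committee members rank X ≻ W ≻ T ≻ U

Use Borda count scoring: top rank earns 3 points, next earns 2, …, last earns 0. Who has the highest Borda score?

Borda scores:
  W: 8·3 + 13·3 + 3·0 + 5·1 + 4·0 + 2 = 70
  T: 8·1 + 13·1 + 3·3 + 5·3 + 4·2 + 1 = 54
  X: 8·2 + 13·0 + 3·1 + 5·2 + 4·3 + 3 = 44
  U: 8·0 + 13·2 + 3·2 + 5·0 + 4·1 + 0 = 36
W has the highest total.

W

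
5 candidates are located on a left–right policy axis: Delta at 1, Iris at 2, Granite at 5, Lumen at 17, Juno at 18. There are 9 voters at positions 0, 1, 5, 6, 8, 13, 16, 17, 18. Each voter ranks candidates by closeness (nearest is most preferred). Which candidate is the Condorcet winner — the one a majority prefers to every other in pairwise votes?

With single-peaked preferences on a line, the Condorcet winner is the candidate closest to the median voter.
The median voter (position 8) is closest to Granite at 5.
Check: Granite vs Iris — voters closer to Granite: 7 of 9.

Granite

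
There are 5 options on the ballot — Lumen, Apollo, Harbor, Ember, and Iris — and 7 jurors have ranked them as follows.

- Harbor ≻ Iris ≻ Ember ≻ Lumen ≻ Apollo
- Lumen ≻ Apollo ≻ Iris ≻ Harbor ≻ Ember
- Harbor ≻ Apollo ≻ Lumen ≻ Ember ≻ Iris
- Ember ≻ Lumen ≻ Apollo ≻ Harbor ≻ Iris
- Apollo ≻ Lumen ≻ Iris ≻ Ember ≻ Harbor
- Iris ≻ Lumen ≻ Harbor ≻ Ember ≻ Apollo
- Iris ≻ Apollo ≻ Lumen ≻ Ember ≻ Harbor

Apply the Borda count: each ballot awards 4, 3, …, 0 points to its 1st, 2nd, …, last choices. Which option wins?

Lumen

Borda scores:
  Lumen: 1 + 4 + 2 + 3 + 3 + 3 + 2 = 18
  Apollo: 0 + 3 + 3 + 2 + 4 + 0 + 3 = 15
  Harbor: 4 + 1 + 4 + 1 + 0 + 2 + 0 = 12
  Ember: 2 + 0 + 1 + 4 + 1 + 1 + 1 = 10
  Iris: 3 + 2 + 0 + 0 + 2 + 4 + 4 = 15
Lumen has the highest total.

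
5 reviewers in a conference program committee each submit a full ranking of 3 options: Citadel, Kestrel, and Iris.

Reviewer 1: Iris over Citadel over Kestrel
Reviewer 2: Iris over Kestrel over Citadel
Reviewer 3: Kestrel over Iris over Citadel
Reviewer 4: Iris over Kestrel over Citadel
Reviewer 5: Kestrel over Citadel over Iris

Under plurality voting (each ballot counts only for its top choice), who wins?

First-place vote totals:
  Citadel: 0
  Kestrel: 2
  Iris: 3
Iris has the most first-place votes.

Iris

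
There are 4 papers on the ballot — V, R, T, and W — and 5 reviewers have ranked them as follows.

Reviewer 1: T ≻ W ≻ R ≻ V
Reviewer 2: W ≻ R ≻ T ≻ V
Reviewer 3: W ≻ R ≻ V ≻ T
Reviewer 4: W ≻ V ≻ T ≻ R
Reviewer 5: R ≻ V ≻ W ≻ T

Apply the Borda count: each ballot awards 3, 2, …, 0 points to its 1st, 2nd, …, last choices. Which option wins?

W

Borda scores:
  V: 0 + 0 + 1 + 2 + 2 = 5
  R: 1 + 2 + 2 + 0 + 3 = 8
  T: 3 + 1 + 0 + 1 + 0 = 5
  W: 2 + 3 + 3 + 3 + 1 = 12
W has the highest total.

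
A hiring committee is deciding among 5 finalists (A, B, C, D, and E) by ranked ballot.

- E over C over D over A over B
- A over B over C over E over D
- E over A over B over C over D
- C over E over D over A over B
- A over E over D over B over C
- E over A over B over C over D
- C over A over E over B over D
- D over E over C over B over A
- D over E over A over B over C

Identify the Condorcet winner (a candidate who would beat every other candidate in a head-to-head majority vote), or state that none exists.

E

Head-to-head results (9 voters total):
A vs B: A wins 8–1.
A vs C: A wins 5–4.
A vs D: A wins 5–4.
A vs E: E wins 6–3.
B vs C: B wins 5–4.
B vs D: D wins 5–4.
B vs E: E wins 8–1.
C vs D: C wins 6–3.
C vs E: E wins 6–3.
D vs E: E wins 7–2.
E beats each rival — A (6–3), B (8–1), C (6–3), D (7–2) — so E is the Condorcet winner.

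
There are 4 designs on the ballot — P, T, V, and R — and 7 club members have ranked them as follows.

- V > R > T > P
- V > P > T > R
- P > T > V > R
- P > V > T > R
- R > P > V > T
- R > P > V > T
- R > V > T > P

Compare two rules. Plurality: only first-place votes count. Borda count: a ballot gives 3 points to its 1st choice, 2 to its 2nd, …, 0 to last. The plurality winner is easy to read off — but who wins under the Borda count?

V

Plurality first-place counts: P 2, T 0, V 2, R 3 → R.
Borda totals: P 12, T 6, V 13, R 11 → V.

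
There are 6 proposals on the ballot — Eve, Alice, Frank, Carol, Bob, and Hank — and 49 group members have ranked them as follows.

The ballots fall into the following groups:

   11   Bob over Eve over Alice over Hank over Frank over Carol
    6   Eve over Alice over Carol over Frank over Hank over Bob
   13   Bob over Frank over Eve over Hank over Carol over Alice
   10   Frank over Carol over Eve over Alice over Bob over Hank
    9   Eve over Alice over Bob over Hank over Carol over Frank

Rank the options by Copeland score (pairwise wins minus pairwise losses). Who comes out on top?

Eve

Pairwise results:
  Eve vs Alice: Eve wins 49–0.
  Eve vs Frank: Eve wins 26–23.
  Eve vs Carol: Eve wins 39–10.
  Eve vs Bob: Eve wins 25–24.
  Eve vs Hank: Eve wins 49–0.
  Alice vs Frank: Alice wins 26–23.
  Alice vs Carol: Alice wins 26–23.
  Alice vs Bob: Alice wins 25–24.
  Alice vs Hank: Alice wins 36–13.
  Frank vs Carol: Frank wins 34–15.
  Frank vs Bob: Bob wins 33–16.
  Frank vs Hank: Frank wins 29–20.
  Carol vs Bob: Bob wins 33–16.
  Carol vs Hank: Hank wins 33–16.
  Bob vs Hank: Bob wins 43–6.
Copeland scores (wins − losses):
  Eve: 5 − 0 = 5
  Alice: 4 − 1 = 3
  Frank: 2 − 3 = -1
  Carol: 0 − 5 = -5
  Bob: 3 − 2 = 1
  Hank: 1 − 4 = -3
Eve has the best Copeland score.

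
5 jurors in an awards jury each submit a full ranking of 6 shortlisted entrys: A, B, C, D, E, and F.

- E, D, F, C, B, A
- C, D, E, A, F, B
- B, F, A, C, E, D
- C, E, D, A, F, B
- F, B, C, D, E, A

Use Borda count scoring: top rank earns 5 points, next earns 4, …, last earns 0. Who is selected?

Borda scores:
  A: 0 + 2 + 3 + 2 + 0 = 7
  B: 1 + 0 + 5 + 0 + 4 = 10
  C: 2 + 5 + 2 + 5 + 3 = 17
  D: 4 + 4 + 0 + 3 + 2 = 13
  E: 5 + 3 + 1 + 4 + 1 = 14
  F: 3 + 1 + 4 + 1 + 5 = 14
C has the highest total.

C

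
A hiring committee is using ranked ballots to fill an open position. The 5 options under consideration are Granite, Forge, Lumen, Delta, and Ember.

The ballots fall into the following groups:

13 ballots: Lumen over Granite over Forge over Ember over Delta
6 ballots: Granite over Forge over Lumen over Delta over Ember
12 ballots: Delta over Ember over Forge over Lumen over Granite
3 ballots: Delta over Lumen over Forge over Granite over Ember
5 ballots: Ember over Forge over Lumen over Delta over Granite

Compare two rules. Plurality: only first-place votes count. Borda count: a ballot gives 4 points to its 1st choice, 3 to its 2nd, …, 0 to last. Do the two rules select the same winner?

Plurality first-place counts: Granite 6, Forge 0, Lumen 13, Delta 15, Ember 5 → Delta.
Borda totals: Granite 66, Forge 89, Lumen 95, Delta 71, Ember 69 → Lumen.
The two rules disagree: plurality picks Delta, Borda picks Lumen.

No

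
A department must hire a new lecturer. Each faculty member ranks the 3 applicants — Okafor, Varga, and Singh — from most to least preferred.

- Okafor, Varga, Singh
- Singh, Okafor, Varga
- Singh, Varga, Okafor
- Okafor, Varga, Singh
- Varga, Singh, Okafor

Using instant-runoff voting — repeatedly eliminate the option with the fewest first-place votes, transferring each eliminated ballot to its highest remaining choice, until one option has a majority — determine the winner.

Round 1: Okafor 2, Singh 2, Varga 1. Varga has the fewest and is eliminated.
Round 2: Singh 3, Okafor 2. Singh has a majority.

Singh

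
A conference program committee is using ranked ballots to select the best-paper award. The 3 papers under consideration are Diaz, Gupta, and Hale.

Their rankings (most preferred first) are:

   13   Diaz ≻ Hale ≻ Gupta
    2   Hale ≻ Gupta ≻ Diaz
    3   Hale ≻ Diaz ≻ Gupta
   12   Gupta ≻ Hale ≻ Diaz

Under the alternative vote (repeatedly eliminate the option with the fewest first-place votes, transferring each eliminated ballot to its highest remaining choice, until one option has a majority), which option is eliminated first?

Hale

Round 1: Diaz 13, Gupta 12, Hale 5. Hale has the fewest and is eliminated.
Round 2: Diaz 16, Gupta 14. Diaz has a majority.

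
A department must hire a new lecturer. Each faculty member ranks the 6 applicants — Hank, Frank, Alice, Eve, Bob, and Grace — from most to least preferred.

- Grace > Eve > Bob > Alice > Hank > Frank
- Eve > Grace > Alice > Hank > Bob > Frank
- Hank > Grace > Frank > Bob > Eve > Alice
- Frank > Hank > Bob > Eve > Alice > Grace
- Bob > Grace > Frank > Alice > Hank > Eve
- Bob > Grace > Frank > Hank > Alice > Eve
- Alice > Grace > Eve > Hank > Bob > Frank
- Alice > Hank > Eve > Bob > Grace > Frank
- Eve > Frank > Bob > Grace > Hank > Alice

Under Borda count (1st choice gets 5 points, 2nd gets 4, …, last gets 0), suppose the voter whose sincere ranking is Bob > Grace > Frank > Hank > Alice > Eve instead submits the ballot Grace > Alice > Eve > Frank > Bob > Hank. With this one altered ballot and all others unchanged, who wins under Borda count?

Grace

Borda totals with the altered ballot: Hank 20, Frank 17, Alice 22, Eve 26, Bob 21, Grace 29.
The winner is unchanged: still Grace.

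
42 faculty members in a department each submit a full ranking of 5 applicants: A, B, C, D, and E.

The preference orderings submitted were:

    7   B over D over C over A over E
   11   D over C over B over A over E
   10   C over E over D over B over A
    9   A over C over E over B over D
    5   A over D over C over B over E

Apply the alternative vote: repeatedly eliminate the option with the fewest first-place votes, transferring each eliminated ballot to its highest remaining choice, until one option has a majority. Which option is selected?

Round 1: A 14, D 11, C 10, B 7, E 0. E has the fewest and is eliminated.
Round 2: A 14, D 11, C 10, B 7. B has the fewest and is eliminated.
Round 3: D 18, A 14, C 10. C has the fewest and is eliminated.
Round 4: D 28, A 14. D has a majority.

D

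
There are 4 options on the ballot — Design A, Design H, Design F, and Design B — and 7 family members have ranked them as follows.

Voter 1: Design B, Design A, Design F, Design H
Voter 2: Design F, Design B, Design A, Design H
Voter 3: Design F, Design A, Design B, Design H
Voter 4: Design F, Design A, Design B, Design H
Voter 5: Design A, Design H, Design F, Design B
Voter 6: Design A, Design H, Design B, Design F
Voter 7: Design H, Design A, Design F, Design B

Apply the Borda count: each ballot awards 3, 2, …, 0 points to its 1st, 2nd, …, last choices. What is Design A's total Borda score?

Borda scores:
  Design A: 2 + 1 + 2 + 2 + 3 + 3 + 2 = 15
  Design H: 0 + 0 + 0 + 0 + 2 + 2 + 3 = 7
  Design F: 1 + 3 + 3 + 3 + 1 + 0 + 1 = 12
  Design B: 3 + 2 + 1 + 1 + 0 + 1 + 0 = 8

15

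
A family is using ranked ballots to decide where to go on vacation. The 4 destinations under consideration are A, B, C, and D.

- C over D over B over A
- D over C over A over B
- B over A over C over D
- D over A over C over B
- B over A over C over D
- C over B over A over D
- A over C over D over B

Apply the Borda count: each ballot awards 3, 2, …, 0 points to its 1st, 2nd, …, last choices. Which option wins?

C

Borda scores:
  A: 0 + 1 + 2 + 2 + 2 + 1 + 3 = 11
  B: 1 + 0 + 3 + 0 + 3 + 2 + 0 = 9
  C: 3 + 2 + 1 + 1 + 1 + 3 + 2 = 13
  D: 2 + 3 + 0 + 3 + 0 + 0 + 1 = 9
C has the highest total.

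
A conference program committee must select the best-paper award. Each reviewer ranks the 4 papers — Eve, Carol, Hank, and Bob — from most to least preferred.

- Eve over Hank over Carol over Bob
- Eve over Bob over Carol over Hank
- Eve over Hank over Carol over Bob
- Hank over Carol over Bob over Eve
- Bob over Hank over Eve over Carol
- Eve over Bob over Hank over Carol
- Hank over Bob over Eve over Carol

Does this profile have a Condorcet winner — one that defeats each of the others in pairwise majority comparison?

Head-to-head results (7 voters total):
Eve vs Carol: Eve wins 6–1.
Eve vs Hank: Eve wins 4–3.
Eve vs Bob: Eve wins 4–3.
Carol vs Hank: Hank wins 6–1.
Carol vs Bob: Bob wins 4–3.
Hank vs Bob: Hank wins 4–3.
Eve beats each rival — Carol (6–1), Hank (4–3), Bob (4–3) — so Eve is the Condorcet winner.

Yes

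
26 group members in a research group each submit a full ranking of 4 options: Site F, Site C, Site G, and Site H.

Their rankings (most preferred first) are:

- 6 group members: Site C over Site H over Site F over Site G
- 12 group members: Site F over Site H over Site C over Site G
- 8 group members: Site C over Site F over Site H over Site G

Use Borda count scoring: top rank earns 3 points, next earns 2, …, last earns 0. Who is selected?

Site F

Borda scores:
  Site F: 6·1 + 12·3 + 8·2 = 58
  Site C: 6·3 + 12·1 + 8·3 = 54
  Site G: 6·0 + 12·0 + 8·0 = 0
  Site H: 6·2 + 12·2 + 8·1 = 44
Site F has the highest total.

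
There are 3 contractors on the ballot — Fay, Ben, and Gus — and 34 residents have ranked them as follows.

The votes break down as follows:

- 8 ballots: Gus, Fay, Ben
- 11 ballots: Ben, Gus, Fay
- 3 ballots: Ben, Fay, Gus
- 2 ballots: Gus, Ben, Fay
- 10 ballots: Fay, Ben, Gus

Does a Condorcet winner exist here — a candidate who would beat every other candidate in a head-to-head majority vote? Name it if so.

No Condorcet winner

Head-to-head results (34 voters total):
Fay vs Ben: Fay wins 18–16.
Fay vs Gus: Gus wins 21–13.
Ben vs Gus: Ben wins 24–10.
No candidate beats all others: Fay beats Ben beats Gus beats Fay, a majority cycle.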